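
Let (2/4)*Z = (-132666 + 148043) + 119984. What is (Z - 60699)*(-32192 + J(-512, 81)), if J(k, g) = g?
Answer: -6744048553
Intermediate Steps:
Z = 270722 (Z = 2*((-132666 + 148043) + 119984) = 2*(15377 + 119984) = 2*135361 = 270722)
(Z - 60699)*(-32192 + J(-512, 81)) = (270722 - 60699)*(-32192 + 81) = 210023*(-32111) = -6744048553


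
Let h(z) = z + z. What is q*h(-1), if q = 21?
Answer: -42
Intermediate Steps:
h(z) = 2*z
q*h(-1) = 21*(2*(-1)) = 21*(-2) = -42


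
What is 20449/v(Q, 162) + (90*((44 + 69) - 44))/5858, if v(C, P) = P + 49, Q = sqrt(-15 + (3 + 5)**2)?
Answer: 60550276/618019 ≈ 97.975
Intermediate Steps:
Q = 7 (Q = sqrt(-15 + 8**2) = sqrt(-15 + 64) = sqrt(49) = 7)
v(C, P) = 49 + P
20449/v(Q, 162) + (90*((44 + 69) - 44))/5858 = 20449/(49 + 162) + (90*((44 + 69) - 44))/5858 = 20449/211 + (90*(113 - 44))*(1/5858) = 20449*(1/211) + (90*69)*(1/5858) = 20449/211 + 6210*(1/5858) = 20449/211 + 3105/2929 = 60550276/618019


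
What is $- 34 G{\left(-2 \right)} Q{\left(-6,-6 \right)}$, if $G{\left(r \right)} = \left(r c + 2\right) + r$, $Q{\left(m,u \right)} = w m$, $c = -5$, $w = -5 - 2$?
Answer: $-14280$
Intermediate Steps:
$w = -7$
$Q{\left(m,u \right)} = - 7 m$
$G{\left(r \right)} = 2 - 4 r$ ($G{\left(r \right)} = \left(r \left(-5\right) + 2\right) + r = \left(- 5 r + 2\right) + r = \left(2 - 5 r\right) + r = 2 - 4 r$)
$- 34 G{\left(-2 \right)} Q{\left(-6,-6 \right)} = - 34 \left(2 - -8\right) \left(\left(-7\right) \left(-6\right)\right) = - 34 \left(2 + 8\right) 42 = \left(-34\right) 10 \cdot 42 = \left(-340\right) 42 = -14280$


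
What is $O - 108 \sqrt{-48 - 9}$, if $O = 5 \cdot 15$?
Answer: $75 - 108 i \sqrt{57} \approx 75.0 - 815.38 i$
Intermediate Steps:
$O = 75$
$O - 108 \sqrt{-48 - 9} = 75 - 108 \sqrt{-48 - 9} = 75 - 108 \sqrt{-57} = 75 - 108 i \sqrt{57}$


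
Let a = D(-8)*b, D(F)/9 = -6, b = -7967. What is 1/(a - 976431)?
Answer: -1/546213 ≈ -1.8308e-6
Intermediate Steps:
D(F) = -54 (D(F) = 9*(-6) = -54)
a = 430218 (a = -54*(-7967) = 430218)
1/(a - 976431) = 1/(430218 - 976431) = 1/(-546213) = -1/546213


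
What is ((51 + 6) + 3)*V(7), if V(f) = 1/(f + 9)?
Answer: 15/4 ≈ 3.7500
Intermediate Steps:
V(f) = 1/(9 + f)
((51 + 6) + 3)*V(7) = ((51 + 6) + 3)/(9 + 7) = (57 + 3)/16 = 60*(1/16) = 15/4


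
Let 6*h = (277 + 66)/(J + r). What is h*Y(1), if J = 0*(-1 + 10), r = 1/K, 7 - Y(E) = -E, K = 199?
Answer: 273028/3 ≈ 91009.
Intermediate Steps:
Y(E) = 7 + E (Y(E) = 7 - (-1)*E = 7 + E)
r = 1/199 ≈ 0.0050251
J = 0 (J = 0*9 = 0)
h = 68257/6 (h = ((277 + 66)/(0 + 1/199))/6 = (343/(1/199))/6 = (343*199)/6 = (⅙)*68257 = 68257/6 ≈ 11376.)
h*Y(1) = 68257*(7 + 1)/6 = (68257/6)*8 = 273028/3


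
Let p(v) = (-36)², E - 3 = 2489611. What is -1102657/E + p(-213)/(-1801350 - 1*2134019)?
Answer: -4342588715177/9797549757566 ≈ -0.44323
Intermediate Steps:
E = 2489614 (E = 3 + 2489611 = 2489614)
p(v) = 1296
-1102657/E + p(-213)/(-1801350 - 1*2134019) = -1102657/2489614 + 1296/(-1801350 - 1*2134019) = -1102657*1/2489614 + 1296/(-1801350 - 2134019) = -1102657/2489614 + 1296/(-3935369) = -1102657/2489614 + 1296*(-1/3935369) = -1102657/2489614 - 1296/3935369 = -4342588715177/9797549757566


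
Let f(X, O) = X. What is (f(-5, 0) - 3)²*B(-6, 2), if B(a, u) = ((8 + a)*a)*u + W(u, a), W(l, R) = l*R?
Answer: -2304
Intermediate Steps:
W(l, R) = R*l
B(a, u) = a*u + a*u*(8 + a) (B(a, u) = ((8 + a)*a)*u + a*u = (a*(8 + a))*u + a*u = a*u*(8 + a) + a*u = a*u + a*u*(8 + a))
(f(-5, 0) - 3)²*B(-6, 2) = (-5 - 3)²*(-6*2*(9 - 6)) = (-8)²*(-6*2*3) = 64*(-36) = -2304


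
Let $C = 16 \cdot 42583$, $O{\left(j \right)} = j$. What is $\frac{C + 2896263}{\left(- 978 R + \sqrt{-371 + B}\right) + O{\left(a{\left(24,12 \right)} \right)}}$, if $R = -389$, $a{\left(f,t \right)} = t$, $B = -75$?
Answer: $\frac{680554403157}{72372623281} - \frac{3577591 i \sqrt{446}}{144745246562} \approx 9.4035 - 0.00052198 i$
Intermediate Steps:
$C = 681328$
$\frac{C + 2896263}{\left(- 978 R + \sqrt{-371 + B}\right) + O{\left(a{\left(24,12 \right)} \right)}} = \frac{681328 + 2896263}{\left(\left(-978\right) \left(-389\right) + \sqrt{-371 - 75}\right) + 12} = \frac{3577591}{\left(380442 + \sqrt{-446}\right) + 12} = \frac{3577591}{\left(380442 + i \sqrt{446}\right) + 12} = \frac{3577591}{380454 + i \sqrt{446}}$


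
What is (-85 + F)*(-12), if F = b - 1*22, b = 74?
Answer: 396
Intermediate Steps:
F = 52 (F = 74 - 1*22 = 74 - 22 = 52)
(-85 + F)*(-12) = (-85 + 52)*(-12) = -33*(-12) = 396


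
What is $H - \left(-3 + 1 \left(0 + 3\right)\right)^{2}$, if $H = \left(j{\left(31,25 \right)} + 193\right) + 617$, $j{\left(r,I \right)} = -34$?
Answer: $776$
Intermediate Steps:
$H = 776$ ($H = \left(-34 + 193\right) + 617 = 159 + 617 = 776$)
$H - \left(-3 + 1 \left(0 + 3\right)\right)^{2} = 776 - \left(-3 + 1 \left(0 + 3\right)\right)^{2} = 776 - \left(-3 + 1 \cdot 3\right)^{2} = 776 - \left(-3 + 3\right)^{2} = 776 - 0^{2} = 776 - 0 = 776 + 0 = 776$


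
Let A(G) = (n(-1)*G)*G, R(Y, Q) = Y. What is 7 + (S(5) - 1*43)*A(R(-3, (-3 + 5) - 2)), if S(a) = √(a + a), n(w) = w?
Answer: 394 - 9*√10 ≈ 365.54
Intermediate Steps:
S(a) = √2*√a (S(a) = √(2*a) = √2*√a)
A(G) = -G² (A(G) = (-G)*G = -G²)
7 + (S(5) - 1*43)*A(R(-3, (-3 + 5) - 2)) = 7 + (√2*√5 - 1*43)*(-1*(-3)²) = 7 + (√10 - 43)*(-1*9) = 7 + (-43 + √10)*(-9) = 7 + (387 - 9*√10) = 394 - 9*√10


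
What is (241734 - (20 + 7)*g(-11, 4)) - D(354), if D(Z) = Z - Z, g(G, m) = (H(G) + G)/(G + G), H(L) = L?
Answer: 241707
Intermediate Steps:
g(G, m) = 1 (g(G, m) = (G + G)/(G + G) = (2*G)/((2*G)) = (2*G)*(1/(2*G)) = 1)
D(Z) = 0
(241734 - (20 + 7)*g(-11, 4)) - D(354) = (241734 - (20 + 7)) - 1*0 = (241734 - 27) + 0 = 241707 + 0 = 241707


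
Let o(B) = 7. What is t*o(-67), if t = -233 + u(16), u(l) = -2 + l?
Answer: -1533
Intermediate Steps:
t = -219 (t = -233 + (-2 + 16) = -233 + 14 = -219)
t*o(-67) = -219*7 = -1533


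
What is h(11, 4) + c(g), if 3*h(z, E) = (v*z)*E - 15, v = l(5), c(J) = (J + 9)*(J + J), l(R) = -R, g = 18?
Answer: 2681/3 ≈ 893.67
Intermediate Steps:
c(J) = 2*J*(9 + J) (c(J) = (9 + J)*(2*J) = 2*J*(9 + J))
v = -5 (v = -1*5 = -5)
h(z, E) = -5 - 5*E*z/3 (h(z, E) = ((-5*z)*E - 15)/3 = (-5*E*z - 15)/3 = (-15 - 5*E*z)/3 = -5 - 5*E*z/3)
h(11, 4) + c(g) = (-5 - 5/3*4*11) + 2*18*(9 + 18) = (-5 - 220/3) + 2*18*27 = -235/3 + 972 = 2681/3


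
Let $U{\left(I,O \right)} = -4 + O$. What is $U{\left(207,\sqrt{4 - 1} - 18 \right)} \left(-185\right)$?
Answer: $4070 - 185 \sqrt{3} \approx 3749.6$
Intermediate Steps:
$U{\left(207,\sqrt{4 - 1} - 18 \right)} \left(-185\right) = \left(-4 + \left(\sqrt{4 - 1} - 18\right)\right) \left(-185\right) = \left(-4 - \left(18 - \sqrt{3}\right)\right) \left(-185\right) = \left(-22 + \sqrt{3}\right) \left(-185\right) = 4070 - 185 \sqrt{3}$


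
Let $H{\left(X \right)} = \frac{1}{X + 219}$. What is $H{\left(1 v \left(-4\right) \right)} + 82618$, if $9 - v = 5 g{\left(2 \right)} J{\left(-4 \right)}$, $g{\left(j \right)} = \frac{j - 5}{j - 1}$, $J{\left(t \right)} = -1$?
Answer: $\frac{20076175}{243} \approx 82618.0$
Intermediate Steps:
$g{\left(j \right)} = \frac{-5 + j}{-1 + j}$
$v = -6$ ($v = 9 - 5 \frac{-5 + 2}{-1 + 2} \left(-1\right) = 9 - 5 \cdot 1^{-1} \left(-3\right) \left(-1\right) = 9 - 5 \cdot 1 \left(-3\right) \left(-1\right) = 9 - 5 \left(-3\right) \left(-1\right) = 9 - \left(-15\right) \left(-1\right) = 9 - 15 = -6$)
$H{\left(X \right)} = \frac{1}{219 + X}$
$H{\left(1 v \left(-4\right) \right)} + 82618 = \frac{1}{219 + 1 \left(-6\right) \left(-4\right)} + 82618 = \frac{1}{219 - -24} + 82618 = \frac{1}{219 + 24} + 82618 = \frac{1}{243} + 82618 = \frac{20076175}{243}$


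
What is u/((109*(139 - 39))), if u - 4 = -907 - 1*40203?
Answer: -20553/5450 ≈ -3.7712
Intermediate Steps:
u = -41106 (u = 4 + (-907 - 1*40203) = 4 + (-907 - 40203) = 4 - 41110 = -41106)
u/((109*(139 - 39))) = -41106*1/(109*(139 - 39)) = -41106/(109*100) = -41106/10900 = -41106*1/10900 = -20553/5450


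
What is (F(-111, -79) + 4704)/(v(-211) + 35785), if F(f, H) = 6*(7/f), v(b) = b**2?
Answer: 87017/1485661 ≈ 0.058571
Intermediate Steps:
F(f, H) = 42/f
(F(-111, -79) + 4704)/(v(-211) + 35785) = (42/(-111) + 4704)/((-211)**2 + 35785) = (42*(-1/111) + 4704)/(44521 + 35785) = (-14/37 + 4704)/80306 = (174034/37)*(1/80306) = 87017/1485661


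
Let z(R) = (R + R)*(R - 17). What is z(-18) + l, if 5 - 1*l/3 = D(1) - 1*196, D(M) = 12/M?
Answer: 1827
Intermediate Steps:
l = 567 (l = 15 - 3*(12/1 - 1*196) = 15 - 3*(12*1 - 196) = 15 - 3*(12 - 196) = 15 - 3*(-184) = 15 + 552 = 567)
z(R) = 2*R*(-17 + R) (z(R) = (2*R)*(-17 + R) = 2*R*(-17 + R))
z(-18) + l = 2*(-18)*(-17 - 18) + 567 = 2*(-18)*(-35) + 567 = 1260 + 567 = 1827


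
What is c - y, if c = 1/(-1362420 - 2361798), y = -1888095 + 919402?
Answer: 3607623907073/3724218 ≈ 9.6869e+5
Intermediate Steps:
y = -968693
c = -1/3724218 (c = 1/(-3724218) = -1/3724218 ≈ -2.6851e-7)
c - y = -1/3724218 - 1*(-968693) = -1/3724218 + 968693 = 3607623907073/3724218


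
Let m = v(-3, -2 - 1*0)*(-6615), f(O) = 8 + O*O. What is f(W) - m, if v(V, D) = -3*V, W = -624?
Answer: 448919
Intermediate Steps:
f(O) = 8 + O²
m = -59535 (m = -3*(-3)*(-6615) = 9*(-6615) = -59535)
f(W) - m = (8 + (-624)²) - 1*(-59535) = (8 + 389376) + 59535 = 389384 + 59535 = 448919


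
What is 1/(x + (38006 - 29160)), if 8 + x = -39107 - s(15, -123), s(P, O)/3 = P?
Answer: -1/30314 ≈ -3.2988e-5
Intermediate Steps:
s(P, O) = 3*P
x = -39160 (x = -8 + (-39107 - 3*15) = -8 + (-39107 - 1*45) = -8 + (-39107 - 45) = -8 - 39152 = -39160)
1/(x + (38006 - 29160)) = 1/(-39160 + (38006 - 29160)) = 1/(-39160 + 8846) = 1/(-30314) = -1/30314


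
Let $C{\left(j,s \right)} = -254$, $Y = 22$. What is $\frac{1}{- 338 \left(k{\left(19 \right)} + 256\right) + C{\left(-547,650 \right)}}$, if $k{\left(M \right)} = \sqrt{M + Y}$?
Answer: $- \frac{43391}{3763215760} + \frac{169 \sqrt{41}}{3763215760} \approx -1.1243 \cdot 10^{-5}$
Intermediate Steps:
$k{\left(M \right)} = \sqrt{22 + M}$ ($k{\left(M \right)} = \sqrt{M + 22} = \sqrt{22 + M}$)
$\frac{1}{- 338 \left(k{\left(19 \right)} + 256\right) + C{\left(-547,650 \right)}} = \frac{1}{- 338 \left(\sqrt{22 + 19} + 256\right) - 254} = \frac{1}{- 338 \left(\sqrt{41} + 256\right) - 254} = \frac{1}{- 338 \left(256 + \sqrt{41}\right) - 254} = \frac{1}{\left(-86528 - 338 \sqrt{41}\right) - 254} = \frac{1}{-86782 - 338 \sqrt{41}}$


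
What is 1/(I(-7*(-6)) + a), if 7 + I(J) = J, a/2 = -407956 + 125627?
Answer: -1/564623 ≈ -1.7711e-6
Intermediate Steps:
a = -564658 (a = 2*(-407956 + 125627) = 2*(-282329) = -564658)
I(J) = -7 + J
1/(I(-7*(-6)) + a) = 1/((-7 - 7*(-6)) - 564658) = 1/((-7 + 42) - 564658) = 1/(35 - 564658) = 1/(-564623) = -1/564623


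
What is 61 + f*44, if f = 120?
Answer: 5341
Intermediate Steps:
61 + f*44 = 61 + 120*44 = 61 + 5280 = 5341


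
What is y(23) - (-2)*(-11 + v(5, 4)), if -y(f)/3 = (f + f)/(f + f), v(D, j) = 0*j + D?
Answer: -15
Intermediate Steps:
v(D, j) = D (v(D, j) = 0 + D = D)
y(f) = -3 (y(f) = -3*(f + f)/(f + f) = -3*2*f/(2*f) = -3*2*f*1/(2*f) = -3*1 = -3)
y(23) - (-2)*(-11 + v(5, 4)) = -3 - (-2)*(-11 + 5) = -3 - (-2)*(-6) = -3 - 1*12 = -3 - 12 = -15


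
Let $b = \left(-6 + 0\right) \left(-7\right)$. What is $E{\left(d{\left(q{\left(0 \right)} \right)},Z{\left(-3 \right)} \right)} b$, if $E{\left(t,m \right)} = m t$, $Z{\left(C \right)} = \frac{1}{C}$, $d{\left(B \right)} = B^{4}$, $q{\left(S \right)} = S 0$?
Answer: $0$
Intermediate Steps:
$q{\left(S \right)} = 0$
$b = 42$ ($b = \left(-6\right) \left(-7\right) = 42$)
$E{\left(d{\left(q{\left(0 \right)} \right)},Z{\left(-3 \right)} \right)} b = \frac{0^{4}}{-3} \cdot 42 = \left(- \frac{1}{3}\right) 0 \cdot 42 = 0 \cdot 42 = 0$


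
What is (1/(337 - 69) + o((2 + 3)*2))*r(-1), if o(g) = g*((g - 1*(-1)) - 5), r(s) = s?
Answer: -16081/268 ≈ -60.004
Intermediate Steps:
o(g) = g*(-4 + g) (o(g) = g*((g + 1) - 5) = g*((1 + g) - 5) = g*(-4 + g))
(1/(337 - 69) + o((2 + 3)*2))*r(-1) = (1/(337 - 69) + ((2 + 3)*2)*(-4 + (2 + 3)*2))*(-1) = (1/268 + (5*2)*(-4 + 5*2))*(-1) = (1/268 + 10*(-4 + 10))*(-1) = (1/268 + 10*6)*(-1) = (1/268 + 60)*(-1) = (16081/268)*(-1) = -16081/268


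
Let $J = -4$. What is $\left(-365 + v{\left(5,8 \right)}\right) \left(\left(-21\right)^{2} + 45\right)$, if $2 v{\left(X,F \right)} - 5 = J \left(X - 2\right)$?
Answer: $-179091$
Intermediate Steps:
$v{\left(X,F \right)} = \frac{13}{2} - 2 X$ ($v{\left(X,F \right)} = \frac{5}{2} + \frac{\left(-4\right) \left(X - 2\right)}{2} = \frac{5}{2} + \frac{\left(-4\right) \left(-2 + X\right)}{2} = \frac{5}{2} + \frac{8 - 4 X}{2} = \frac{5}{2} - \left(-4 + 2 X\right) = \frac{13}{2} - 2 X$)
$\left(-365 + v{\left(5,8 \right)}\right) \left(\left(-21\right)^{2} + 45\right) = \left(-365 + \left(\frac{13}{2} - 10\right)\right) \left(\left(-21\right)^{2} + 45\right) = \left(-365 + \left(\frac{13}{2} - 10\right)\right) \left(441 + 45\right) = \left(-365 - \frac{7}{2}\right) 486 = \left(- \frac{737}{2}\right) 486 = -179091$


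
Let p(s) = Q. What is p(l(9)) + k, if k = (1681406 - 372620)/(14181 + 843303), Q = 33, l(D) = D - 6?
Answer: 4934293/142914 ≈ 34.526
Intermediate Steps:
l(D) = -6 + D
p(s) = 33
k = 218131/142914 (k = 1308786/857484 = 1308786*(1/857484) = 218131/142914 ≈ 1.5263)
p(l(9)) + k = 33 + 218131/142914 = 4934293/142914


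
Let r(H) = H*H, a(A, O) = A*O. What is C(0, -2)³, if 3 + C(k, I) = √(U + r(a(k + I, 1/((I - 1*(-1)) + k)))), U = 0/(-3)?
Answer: -1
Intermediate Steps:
U = 0 (U = 0*(-⅓) = 0)
r(H) = H²
C(k, I) = -3 + √((I + k)²/(1 + I + k)²) (C(k, I) = -3 + √(0 + ((k + I)/((I - 1*(-1)) + k))²) = -3 + √(0 + ((I + k)/((I + 1) + k))²) = -3 + √(0 + ((I + k)/((1 + I) + k))²) = -3 + √(0 + ((I + k)/(1 + I + k))²) = -3 + √(0 + (I + k)²/(1 + I + k)²) = -3 + √((I + k)²/(1 + I + k)²))
C(0, -2)³ = (-3 + √((-2 + 0)²/(1 - 2 + 0)²))³ = (-3 + √((-2)²/(-1)²))³ = (-3 + √(4*1))³ = (-3 + √4)³ = (-3 + 2)³ = (-1)³ = -1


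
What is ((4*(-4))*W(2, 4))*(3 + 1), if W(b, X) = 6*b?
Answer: -768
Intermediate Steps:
((4*(-4))*W(2, 4))*(3 + 1) = ((4*(-4))*(6*2))*(3 + 1) = -16*12*4 = -192*4 = -768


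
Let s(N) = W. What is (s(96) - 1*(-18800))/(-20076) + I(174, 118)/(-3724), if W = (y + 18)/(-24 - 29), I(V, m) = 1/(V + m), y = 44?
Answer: -38693820569/41322591408 ≈ -0.93638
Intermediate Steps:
W = -62/53 (W = (44 + 18)/(-24 - 29) = 62/(-53) = 62*(-1/53) = -62/53 ≈ -1.1698)
s(N) = -62/53
(s(96) - 1*(-18800))/(-20076) + I(174, 118)/(-3724) = (-62/53 - 1*(-18800))/(-20076) + 1/((174 + 118)*(-3724)) = (-62/53 + 18800)*(-1/20076) - 1/3724/292 = (996338/53)*(-1/20076) + (1/292)*(-1/3724) = -71167/76002 - 1/1087408 = -38693820569/41322591408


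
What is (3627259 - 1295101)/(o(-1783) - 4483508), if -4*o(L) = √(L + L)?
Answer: -27883330800704/53604917296765 + 1554772*I*√3566/53604917296765 ≈ -0.52016 + 1.732e-6*I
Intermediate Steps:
o(L) = -√2*√L/4 (o(L) = -√(L + L)/4 = -√2*√L/4)
(3627259 - 1295101)/(o(-1783) - 4483508) = (3627259 - 1295101)/(-√2*√(-1783)/4 - 4483508) = 2332158/(-√2*I*√1783/4 - 4483508) = 2332158/(-I*√3566/4 - 4483508) = 2332158/(-4483508 - I*√3566/4)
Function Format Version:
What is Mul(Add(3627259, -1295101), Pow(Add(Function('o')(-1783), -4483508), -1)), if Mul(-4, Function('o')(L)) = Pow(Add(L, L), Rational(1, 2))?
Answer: Add(Rational(-27883330800704, 53604917296765), Mul(Rational(1554772, 53604917296765), I, Pow(3566, Rational(1, 2)))) ≈ Add(-0.52016, Mul(1.7320e-6, I))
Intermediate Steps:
Function('o')(L) = Mul(Rational(-1, 4), Pow(2, Rational(1, 2)), Pow(L, Rational(1, 2))) (Function('o')(L) = Mul(Rational(-1, 4), Pow(Add(L, L), Rational(1, 2))) = Mul(Rational(-1, 4), Pow(Mul(2, L), Rational(1, 2))) = Mul(Rational(-1, 4), Mul(Pow(2, Rational(1, 2)), Pow(L, Rational(1, 2)))) = Mul(Rational(-1, 4), Pow(2, Rational(1, 2)), Pow(L, Rational(1, 2))))
Mul(Add(3627259, -1295101), Pow(Add(Function('o')(-1783), -4483508), -1)) = Mul(Add(3627259, -1295101), Pow(Add(Mul(Rational(-1, 4), Pow(2, Rational(1, 2)), Pow(-1783, Rational(1, 2))), -4483508), -1)) = Mul(2332158, Pow(Add(Mul(Rational(-1, 4), Pow(2, Rational(1, 2)), Mul(I, Pow(1783, Rational(1, 2)))), -4483508), -1)) = Mul(2332158, Pow(Add(Mul(Rational(-1, 4), I, Pow(3566, Rational(1, 2))), -4483508), -1)) = Mul(2332158, Pow(Add(-4483508, Mul(Rational(-1, 4), I, Pow(3566, Rational(1, 2)))), -1))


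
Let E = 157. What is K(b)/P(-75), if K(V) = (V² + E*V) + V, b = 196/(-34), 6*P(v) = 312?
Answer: -63406/3757 ≈ -16.877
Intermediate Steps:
P(v) = 52 (P(v) = (⅙)*312 = 52)
b = -98/17 (b = 196*(-1/34) = -98/17 ≈ -5.7647)
K(V) = V² + 158*V (K(V) = (V² + 157*V) + V = V² + 158*V)
K(b)/P(-75) = -98*(158 - 98/17)/17/52 = -98/17*2588/17*(1/52) = -253624/289*1/52 = -63406/3757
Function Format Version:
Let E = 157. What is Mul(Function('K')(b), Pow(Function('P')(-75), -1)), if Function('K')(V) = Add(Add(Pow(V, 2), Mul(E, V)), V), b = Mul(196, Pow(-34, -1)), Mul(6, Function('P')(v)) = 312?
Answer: Rational(-63406, 3757) ≈ -16.877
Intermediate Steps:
Function('P')(v) = 52 (Function('P')(v) = Mul(Rational(1, 6), 312) = 52)
b = Rational(-98, 17) (b = Mul(196, Rational(-1, 34)) = Rational(-98, 17) ≈ -5.7647)
Function('K')(V) = Add(Pow(V, 2), Mul(158, V)) (Function('K')(V) = Add(Add(Pow(V, 2), Mul(157, V)), V) = Add(Pow(V, 2), Mul(158, V)))
Mul(Function('K')(b), Pow(Function('P')(-75), -1)) = Mul(Mul(Rational(-98, 17), Add(158, Rational(-98, 17))), Pow(52, -1)) = Mul(Mul(Rational(-98, 17), Rational(2588, 17)), Rational(1, 52)) = Mul(Rational(-253624, 289), Rational(1, 52)) = Rational(-63406, 3757)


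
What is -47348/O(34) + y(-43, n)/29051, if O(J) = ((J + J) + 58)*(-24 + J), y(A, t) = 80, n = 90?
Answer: -49121641/1307295 ≈ -37.575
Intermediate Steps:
O(J) = (-24 + J)*(58 + 2*J) (O(J) = (2*J + 58)*(-24 + J) = (58 + 2*J)*(-24 + J) = (-24 + J)*(58 + 2*J))
-47348/O(34) + y(-43, n)/29051 = -47348/(-1392 + 2*34² + 10*34) + 80/29051 = -47348/(-1392 + 2*1156 + 340) + 80*(1/29051) = -47348/(-1392 + 2312 + 340) + 80/29051 = -47348/1260 + 80/29051 = -47348*1/1260 + 80/29051 = -1691/45 + 80/29051 = -49121641/1307295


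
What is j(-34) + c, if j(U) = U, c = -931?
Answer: -965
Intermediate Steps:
j(-34) + c = -34 - 931 = -965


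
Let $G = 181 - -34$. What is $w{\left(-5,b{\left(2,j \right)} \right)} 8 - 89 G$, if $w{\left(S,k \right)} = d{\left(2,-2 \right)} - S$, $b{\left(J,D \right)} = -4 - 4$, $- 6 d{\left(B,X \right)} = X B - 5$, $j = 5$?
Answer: $-19083$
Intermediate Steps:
$d{\left(B,X \right)} = \frac{5}{6} - \frac{B X}{6}$ ($d{\left(B,X \right)} = - \frac{X B - 5}{6} = - \frac{B X - 5}{6} = - \frac{-5 + B X}{6} = \frac{5}{6} - \frac{B X}{6}$)
$b{\left(J,D \right)} = -8$
$w{\left(S,k \right)} = \frac{3}{2} - S$ ($w{\left(S,k \right)} = \left(\frac{5}{6} - \frac{1}{3} \left(-2\right)\right) - S = \left(\frac{5}{6} + \frac{2}{3}\right) - S = \frac{3}{2} - S$)
$G = 215$ ($G = 181 + 34 = 215$)
$w{\left(-5,b{\left(2,j \right)} \right)} 8 - 89 G = \left(\frac{3}{2} - -5\right) 8 - 19135 = \left(\frac{3}{2} + 5\right) 8 - 19135 = \frac{13}{2} \cdot 8 - 19135 = 52 - 19135 = -19083$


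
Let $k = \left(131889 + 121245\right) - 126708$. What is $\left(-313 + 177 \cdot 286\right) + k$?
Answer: $176735$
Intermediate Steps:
$k = 126426$ ($k = 253134 - 126708 = 126426$)
$\left(-313 + 177 \cdot 286\right) + k = \left(-313 + 177 \cdot 286\right) + 126426 = \left(-313 + 50622\right) + 126426 = 50309 + 126426 = 176735$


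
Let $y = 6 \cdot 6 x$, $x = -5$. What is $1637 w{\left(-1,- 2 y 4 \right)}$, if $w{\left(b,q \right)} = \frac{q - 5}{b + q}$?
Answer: $\frac{2349095}{1439} \approx 1632.4$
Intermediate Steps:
$y = -180$ ($y = 6 \cdot 6 \left(-5\right) = 36 \left(-5\right) = -180$)
$w{\left(b,q \right)} = \frac{-5 + q}{b + q}$
$1637 w{\left(-1,- 2 y 4 \right)} = 1637 \frac{-5 + \left(-2\right) \left(-180\right) 4}{-1 + \left(-2\right) \left(-180\right) 4} = 1637 \frac{-5 + 360 \cdot 4}{-1 + 360 \cdot 4} = 1637 \frac{-5 + 1440}{-1 + 1440} = 1637 \cdot \frac{1}{1439} \cdot 1435 = 1637 \cdot \frac{1435}{1439} = \frac{2349095}{1439}$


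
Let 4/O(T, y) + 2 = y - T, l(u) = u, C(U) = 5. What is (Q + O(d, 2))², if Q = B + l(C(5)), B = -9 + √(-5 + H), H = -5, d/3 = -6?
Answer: 346/81 - 68*I*√10/9 ≈ 4.2716 - 23.893*I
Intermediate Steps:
d = -18 (d = 3*(-6) = -18)
O(T, y) = 4/(-2 + y - T) (O(T, y) = 4/(-2 + (y - T)) = 4/(-2 + y - T))
B = -9 + I*√10 (B = -9 + √(-5 - 5) = -9 + √(-10) = -9 + I*√10 ≈ -9.0 + 3.1623*I)
Q = -4 + I*√10 (Q = (-9 + I*√10) + 5 = -4 + I*√10 ≈ -4.0 + 3.1623*I)
(Q + O(d, 2))² = ((-4 + I*√10) + 4/(-2 + 2 - 1*(-18)))² = ((-4 + I*√10) + 4/(-2 + 2 + 18))² = ((-4 + I*√10) + 4/18)² = ((-4 + I*√10) + 4*(1/18))² = ((-4 + I*√10) + 2/9)² = (-34/9 + I*√10)²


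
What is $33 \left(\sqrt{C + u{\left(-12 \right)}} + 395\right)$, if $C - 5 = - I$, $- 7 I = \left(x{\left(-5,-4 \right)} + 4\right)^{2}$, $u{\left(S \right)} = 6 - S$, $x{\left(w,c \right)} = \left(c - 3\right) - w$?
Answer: $13035 + \frac{33 \sqrt{1155}}{7} \approx 13195.0$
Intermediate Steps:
$x{\left(w,c \right)} = -3 + c - w$ ($x{\left(w,c \right)} = \left(-3 + c\right) - w = -3 + c - w$)
$I = - \frac{4}{7}$ ($I = - \frac{\left(\left(-3 - 4 - -5\right) + 4\right)^{2}}{7} = - \frac{\left(\left(-3 - 4 + 5\right) + 4\right)^{2}}{7} = - \frac{\left(-2 + 4\right)^{2}}{7} = - \frac{2^{2}}{7} = \left(- \frac{1}{7}\right) 4 = - \frac{4}{7} \approx -0.57143$)
$C = \frac{39}{7}$ ($C = 5 - - \frac{4}{7} = 5 + \frac{4}{7} = \frac{39}{7} \approx 5.5714$)
$33 \left(\sqrt{C + u{\left(-12 \right)}} + 395\right) = 33 \left(\sqrt{\frac{39}{7} + \left(6 - -12\right)} + 395\right) = 33 \left(\sqrt{\frac{39}{7} + \left(6 + 12\right)} + 395\right) = 33 \left(\sqrt{\frac{39}{7} + 18} + 395\right) = 33 \left(\sqrt{\frac{165}{7}} + 395\right) = 33 \left(\frac{\sqrt{1155}}{7} + 395\right) = 33 \left(395 + \frac{\sqrt{1155}}{7}\right) = 13035 + \frac{33 \sqrt{1155}}{7}$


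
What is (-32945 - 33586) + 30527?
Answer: -36004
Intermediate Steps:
(-32945 - 33586) + 30527 = -66531 + 30527 = -36004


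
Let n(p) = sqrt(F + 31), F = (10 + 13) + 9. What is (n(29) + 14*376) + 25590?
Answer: 30854 + 3*sqrt(7) ≈ 30862.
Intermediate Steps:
F = 32 (F = 23 + 9 = 32)
n(p) = 3*sqrt(7) (n(p) = sqrt(32 + 31) = sqrt(63) = 3*sqrt(7))
(n(29) + 14*376) + 25590 = (3*sqrt(7) + 14*376) + 25590 = (3*sqrt(7) + 5264) + 25590 = (5264 + 3*sqrt(7)) + 25590 = 30854 + 3*sqrt(7)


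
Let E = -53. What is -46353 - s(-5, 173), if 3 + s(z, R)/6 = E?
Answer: -46017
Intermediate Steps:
s(z, R) = -336 (s(z, R) = -18 + 6*(-53) = -18 - 318 = -336)
-46353 - s(-5, 173) = -46353 - 1*(-336) = -46353 + 336 = -46017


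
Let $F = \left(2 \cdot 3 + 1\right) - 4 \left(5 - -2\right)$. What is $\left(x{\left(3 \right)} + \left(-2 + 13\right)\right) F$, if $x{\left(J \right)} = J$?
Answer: $-294$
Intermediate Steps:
$F = -21$ ($F = \left(6 + 1\right) - 4 \left(5 + 2\right) = 7 - 28 = -21$)
$\left(x{\left(3 \right)} + \left(-2 + 13\right)\right) F = \left(3 + \left(-2 + 13\right)\right) \left(-21\right) = \left(3 + 11\right) \left(-21\right) = 14 \left(-21\right) = -294$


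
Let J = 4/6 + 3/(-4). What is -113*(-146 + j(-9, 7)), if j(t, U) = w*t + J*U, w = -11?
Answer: 64523/12 ≈ 5376.9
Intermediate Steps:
J = -1/12 (J = 4*(⅙) + 3*(-¼) = ⅔ - ¾ = -1/12 ≈ -0.083333)
j(t, U) = -11*t - U/12
-113*(-146 + j(-9, 7)) = -113*(-146 + (-11*(-9) - 1/12*7)) = -113*(-146 + (99 - 7/12)) = -113*(-146 + 1181/12) = -113*(-571/12) = 64523/12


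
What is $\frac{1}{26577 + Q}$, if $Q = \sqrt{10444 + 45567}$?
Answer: $\frac{26577}{706280918} - \frac{\sqrt{56011}}{706280918} \approx 3.7294 \cdot 10^{-5}$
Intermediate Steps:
$Q = \sqrt{56011} \approx 236.67$
$\frac{1}{26577 + Q} = \frac{1}{26577 + \sqrt{56011}}$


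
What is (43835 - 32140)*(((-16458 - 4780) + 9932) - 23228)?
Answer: -403875130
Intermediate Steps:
(43835 - 32140)*(((-16458 - 4780) + 9932) - 23228) = 11695*((-21238 + 9932) - 23228) = 11695*(-11306 - 23228) = 11695*(-34534) = -403875130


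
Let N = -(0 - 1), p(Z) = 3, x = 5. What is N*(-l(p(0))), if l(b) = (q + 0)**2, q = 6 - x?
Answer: -1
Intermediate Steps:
q = 1 (q = 6 - 1*5 = 6 - 5 = 1)
l(b) = 1 (l(b) = (1 + 0)**2 = 1**2 = 1)
N = 1 (N = -1*(-1) = 1)
N*(-l(p(0))) = 1*(-1*1) = 1*(-1) = -1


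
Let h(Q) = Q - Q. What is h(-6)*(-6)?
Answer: 0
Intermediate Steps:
h(Q) = 0
h(-6)*(-6) = 0*(-6) = 0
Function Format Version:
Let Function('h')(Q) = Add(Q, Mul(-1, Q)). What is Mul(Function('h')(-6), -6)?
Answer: 0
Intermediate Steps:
Function('h')(Q) = 0
Mul(Function('h')(-6), -6) = Mul(0, -6) = 0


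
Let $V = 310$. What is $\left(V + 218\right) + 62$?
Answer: $590$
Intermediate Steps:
$\left(V + 218\right) + 62 = \left(310 + 218\right) + 62 = 528 + 62 = 590$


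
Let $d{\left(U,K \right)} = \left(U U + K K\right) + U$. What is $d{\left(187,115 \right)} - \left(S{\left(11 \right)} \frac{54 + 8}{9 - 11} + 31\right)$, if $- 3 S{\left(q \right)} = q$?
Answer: $\frac{144709}{3} \approx 48236.0$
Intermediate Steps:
$S{\left(q \right)} = - \frac{q}{3}$
$d{\left(U,K \right)} = U + K^{2} + U^{2}$ ($d{\left(U,K \right)} = \left(U^{2} + K^{2}\right) + U = \left(K^{2} + U^{2}\right) + U = U + K^{2} + U^{2}$)
$d{\left(187,115 \right)} - \left(S{\left(11 \right)} \frac{54 + 8}{9 - 11} + 31\right) = \left(187 + 115^{2} + 187^{2}\right) - \left(\left(- \frac{1}{3}\right) 11 \frac{54 + 8}{9 - 11} + 31\right) = \left(187 + 13225 + 34969\right) - \left(- \frac{11 \frac{62}{-2}}{3} + 31\right) = 48381 - \left(- \frac{11 \cdot 62 \left(- \frac{1}{2}\right)}{3} + 31\right) = 48381 - \left(\left(- \frac{11}{3}\right) \left(-31\right) + 31\right) = 48381 - \left(\frac{341}{3} + 31\right) = 48381 - \frac{434}{3} = \frac{144709}{3}$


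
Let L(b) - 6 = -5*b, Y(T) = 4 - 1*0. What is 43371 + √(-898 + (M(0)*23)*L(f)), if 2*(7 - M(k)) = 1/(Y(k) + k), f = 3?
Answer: 43371 + I*√37138/4 ≈ 43371.0 + 48.178*I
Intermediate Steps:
Y(T) = 4 (Y(T) = 4 + 0 = 4)
L(b) = 6 - 5*b
M(k) = 7 - 1/(2*(4 + k))
43371 + √(-898 + (M(0)*23)*L(f)) = 43371 + √(-898 + (((55 + 14*0)/(2*(4 + 0)))*23)*(6 - 5*3)) = 43371 + √(-898 + (((½)*(55 + 0)/4)*23)*(6 - 15)) = 43371 + √(-898 + (((½)*(¼)*55)*23)*(-9)) = 43371 + √(-898 + ((55/8)*23)*(-9)) = 43371 + √(-898 + (1265/8)*(-9)) = 43371 + √(-898 - 11385/8) = 43371 + √(-18569/8) = 43371 + I*√37138/4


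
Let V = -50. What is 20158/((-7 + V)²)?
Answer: 20158/3249 ≈ 6.2044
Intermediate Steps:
20158/((-7 + V)²) = 20158/((-7 - 50)²) = 20158/((-57)²) = 20158/3249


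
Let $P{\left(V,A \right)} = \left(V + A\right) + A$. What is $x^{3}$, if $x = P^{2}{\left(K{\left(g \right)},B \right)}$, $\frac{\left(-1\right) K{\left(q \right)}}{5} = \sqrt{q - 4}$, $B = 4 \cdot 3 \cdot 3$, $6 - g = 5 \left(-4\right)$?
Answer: $384712156504 - 79229568960 \sqrt{22} \approx 1.3093 \cdot 10^{10}$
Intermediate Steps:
$g = 26$ ($g = 6 - 5 \left(-4\right) = 6 - -20 = 6 + 20 = 26$)
$B = 36$ ($B = 12 \cdot 3 = 36$)
$K{\left(q \right)} = - 5 \sqrt{-4 + q}$ ($K{\left(q \right)} = - 5 \sqrt{q - 4} = - 5 \sqrt{-4 + q}$)
$P{\left(V,A \right)} = V + 2 A$ ($P{\left(V,A \right)} = \left(A + V\right) + A = V + 2 A$)
$x = \left(72 - 5 \sqrt{22}\right)^{2}$ ($x = \left(- 5 \sqrt{-4 + 26} + 2 \cdot 36\right)^{2} = \left(- 5 \sqrt{22} + 72\right)^{2} = \left(72 - 5 \sqrt{22}\right)^{2} \approx 2356.9$)
$x^{3} = \left(5734 - 720 \sqrt{22}\right)^{3}$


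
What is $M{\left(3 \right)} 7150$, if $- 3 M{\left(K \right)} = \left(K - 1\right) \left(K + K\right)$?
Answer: $-28600$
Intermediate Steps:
$M{\left(K \right)} = - \frac{2 K \left(-1 + K\right)}{3}$ ($M{\left(K \right)} = - \frac{\left(K - 1\right) \left(K + K\right)}{3} = - \frac{\left(-1 + K\right) 2 K}{3} = - \frac{2 K \left(-1 + K\right)}{3}$)
$M{\left(3 \right)} 7150 = \frac{2}{3} \cdot 3 \left(1 - 3\right) 7150 = \frac{2}{3} \cdot 3 \left(-2\right) 7150 = \left(-4\right) 7150 = -28600$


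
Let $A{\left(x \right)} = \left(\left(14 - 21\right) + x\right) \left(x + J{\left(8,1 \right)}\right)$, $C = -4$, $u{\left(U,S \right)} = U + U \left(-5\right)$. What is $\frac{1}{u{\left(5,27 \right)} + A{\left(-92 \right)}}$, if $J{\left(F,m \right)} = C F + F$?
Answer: $\frac{1}{11464} \approx 8.723 \cdot 10^{-5}$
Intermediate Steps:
$u{\left(U,S \right)} = - 4 U$ ($u{\left(U,S \right)} = U - 5 U = - 4 U$)
$J{\left(F,m \right)} = - 3 F$ ($J{\left(F,m \right)} = - 4 F + F = - 3 F$)
$A{\left(x \right)} = \left(-24 + x\right) \left(-7 + x\right)$ ($A{\left(x \right)} = \left(\left(14 - 21\right) + x\right) \left(x - 24\right) = \left(-7 + x\right) \left(-24 + x\right) = \left(-24 + x\right) \left(-7 + x\right)$)
$\frac{1}{u{\left(5,27 \right)} + A{\left(-92 \right)}} = \frac{1}{\left(-4\right) 5 + \left(168 + \left(-92\right)^{2} - -2852\right)} = \frac{1}{-20 + \left(168 + 8464 + 2852\right)} = \frac{1}{-20 + 11484} = \frac{1}{11464}$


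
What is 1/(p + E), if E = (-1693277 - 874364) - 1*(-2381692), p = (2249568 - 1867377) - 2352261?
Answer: -1/2156019 ≈ -4.6382e-7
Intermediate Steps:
p = -1970070 (p = 382191 - 2352261 = -1970070)
E = -185949 (E = -2567641 + 2381692 = -185949)
1/(p + E) = 1/(-1970070 - 185949) = 1/(-2156019) = -1/2156019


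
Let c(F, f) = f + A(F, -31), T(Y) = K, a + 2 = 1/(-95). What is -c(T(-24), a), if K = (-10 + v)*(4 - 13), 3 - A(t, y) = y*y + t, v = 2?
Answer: 98041/95 ≈ 1032.0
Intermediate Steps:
a = -191/95 (a = -2 + 1/(-95) = -2 - 1/95 = -191/95 ≈ -2.0105)
A(t, y) = 3 - t - y² (A(t, y) = 3 - (y*y + t) = 3 - (y² + t) = 3 - (t + y²) = 3 + (-t - y²) = 3 - t - y²)
K = 72 (K = (-10 + 2)*(4 - 13) = -8*(-9) = 72)
T(Y) = 72
c(F, f) = -958 + f - F (c(F, f) = f + (3 - F - 1*(-31)²) = f + (3 - F - 1*961) = f + (3 - F - 961) = f + (-958 - F) = -958 + f - F)
-c(T(-24), a) = -(-958 - 191/95 - 1*72) = -(-958 - 191/95 - 72) = -1*(-98041/95) = 98041/95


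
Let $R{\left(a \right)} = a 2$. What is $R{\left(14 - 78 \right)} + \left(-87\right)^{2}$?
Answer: $7441$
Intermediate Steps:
$R{\left(a \right)} = 2 a$
$R{\left(14 - 78 \right)} + \left(-87\right)^{2} = 2 \left(14 - 78\right) + \left(-87\right)^{2} = 2 \left(-64\right) + 7569 = -128 + 7569 = 7441$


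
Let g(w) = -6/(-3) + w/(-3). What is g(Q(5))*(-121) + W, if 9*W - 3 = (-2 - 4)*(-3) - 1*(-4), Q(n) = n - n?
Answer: -2153/9 ≈ -239.22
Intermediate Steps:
Q(n) = 0
g(w) = 2 - w/3 (g(w) = -6*(-⅓) + w*(-⅓) = 2 - w/3)
W = 25/9 (W = ⅓ + ((-2 - 4)*(-3) - 1*(-4))/9 = ⅓ + (-6*(-3) + 4)/9 = ⅓ + (18 + 4)/9 = ⅓ + (⅑)*22 = ⅓ + 22/9 = 25/9 ≈ 2.7778)
g(Q(5))*(-121) + W = (2 - ⅓*0)*(-121) + 25/9 = (2 + 0)*(-121) + 25/9 = 2*(-121) + 25/9 = -242 + 25/9 = -2153/9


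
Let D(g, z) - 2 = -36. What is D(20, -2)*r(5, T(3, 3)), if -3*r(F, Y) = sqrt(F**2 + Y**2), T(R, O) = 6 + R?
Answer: 34*sqrt(106)/3 ≈ 116.68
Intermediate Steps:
r(F, Y) = -sqrt(F**2 + Y**2)/3
D(g, z) = -34 (D(g, z) = 2 - 36 = -34)
D(20, -2)*r(5, T(3, 3)) = -(-34)*sqrt(5**2 + (6 + 3)**2)/3 = -(-34)*sqrt(25 + 9**2)/3 = -(-34)*sqrt(25 + 81)/3 = -(-34)*sqrt(106)/3 = 34*sqrt(106)/3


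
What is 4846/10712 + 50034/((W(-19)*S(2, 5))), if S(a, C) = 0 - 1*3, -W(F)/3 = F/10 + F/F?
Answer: -893208259/144612 ≈ -6176.6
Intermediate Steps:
W(F) = -3 - 3*F/10 (W(F) = -3*(F/10 + F/F) = -3*(F*(⅒) + 1) = -3*(F/10 + 1) = -3*(1 + F/10) = -3 - 3*F/10)
S(a, C) = -3 (S(a, C) = 0 - 3 = -3)
4846/10712 + 50034/((W(-19)*S(2, 5))) = 4846/10712 + 50034/(((-3 - 3/10*(-19))*(-3))) = 4846*(1/10712) + 50034/(((-3 + 57/10)*(-3))) = 2423/5356 + 50034/(((27/10)*(-3))) = 2423/5356 + 50034/(-81/10) = 2423/5356 + 50034*(-10/81) = 2423/5356 - 166780/27 = -893208259/144612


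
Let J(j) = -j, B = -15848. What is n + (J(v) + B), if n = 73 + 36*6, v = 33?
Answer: -15592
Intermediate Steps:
n = 289 (n = 73 + 216 = 289)
n + (J(v) + B) = 289 + (-1*33 - 15848) = 289 + (-33 - 15848) = 289 - 15881 = -15592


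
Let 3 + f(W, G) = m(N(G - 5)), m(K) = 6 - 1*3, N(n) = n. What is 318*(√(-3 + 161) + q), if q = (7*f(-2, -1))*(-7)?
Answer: 318*√158 ≈ 3997.2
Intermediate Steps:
m(K) = 3 (m(K) = 6 - 3 = 3)
f(W, G) = 0 (f(W, G) = -3 + 3 = 0)
q = 0 (q = (7*0)*(-7) = 0*(-7) = 0)
318*(√(-3 + 161) + q) = 318*(√(-3 + 161) + 0) = 318*(√158 + 0) = 318*√158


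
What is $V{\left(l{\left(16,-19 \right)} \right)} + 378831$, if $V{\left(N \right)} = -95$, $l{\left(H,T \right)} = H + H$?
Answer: $378736$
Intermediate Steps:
$l{\left(H,T \right)} = 2 H$
$V{\left(l{\left(16,-19 \right)} \right)} + 378831 = -95 + 378831 = 378736$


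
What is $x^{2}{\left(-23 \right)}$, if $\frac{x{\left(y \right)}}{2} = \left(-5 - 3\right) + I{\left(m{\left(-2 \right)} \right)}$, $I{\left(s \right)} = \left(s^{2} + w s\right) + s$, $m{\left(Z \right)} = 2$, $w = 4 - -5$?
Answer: $1024$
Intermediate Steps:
$w = 9$ ($w = 4 + 5 = 9$)
$I{\left(s \right)} = s^{2} + 10 s$ ($I{\left(s \right)} = \left(s^{2} + 9 s\right) + s = s^{2} + 10 s$)
$x{\left(y \right)} = 32$ ($x{\left(y \right)} = 2 \left(\left(-5 - 3\right) + 2 \left(10 + 2\right)\right) = 2 \left(-8 + 2 \cdot 12\right) = 2 \left(-8 + 24\right) = 2 \cdot 16 = 32$)
$x^{2}{\left(-23 \right)} = 32^{2} = 1024$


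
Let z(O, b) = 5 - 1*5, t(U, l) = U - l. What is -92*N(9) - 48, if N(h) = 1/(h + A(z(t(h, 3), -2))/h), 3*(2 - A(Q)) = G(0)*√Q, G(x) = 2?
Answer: -4812/83 ≈ -57.976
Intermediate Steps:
z(O, b) = 0 (z(O, b) = 5 - 5 = 0)
A(Q) = 2 - 2*√Q/3
N(h) = 1/(h + 2/h) (N(h) = 1/(h + (2 - 2*√0/3)/h) = 1/(h + (2 - ⅔*0)/h) = 1/(h + (2 + 0)/h) = 1/(h + 2/h))
-92*N(9) - 48 = -828/(2 + 9²) - 48 = -828/(2 + 81) - 48 = -828/83 - 48 = -4812/83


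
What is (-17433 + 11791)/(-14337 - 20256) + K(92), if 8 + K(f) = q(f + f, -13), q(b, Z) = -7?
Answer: -39481/2661 ≈ -14.837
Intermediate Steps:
K(f) = -15 (K(f) = -8 - 7 = -15)
(-17433 + 11791)/(-14337 - 20256) + K(92) = (-17433 + 11791)/(-14337 - 20256) - 15 = -5642/(-34593) - 15 = -5642*(-1/34593) - 15 = 434/2661 - 15 = -39481/2661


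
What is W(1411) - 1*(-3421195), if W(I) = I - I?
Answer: 3421195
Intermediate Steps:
W(I) = 0
W(1411) - 1*(-3421195) = 0 - 1*(-3421195) = 0 + 3421195 = 3421195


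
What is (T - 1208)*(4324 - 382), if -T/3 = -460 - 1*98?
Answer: 1836972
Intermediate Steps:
T = 1674 (T = -3*(-460 - 1*98) = -3*(-460 - 98) = -3*(-558) = 1674)
(T - 1208)*(4324 - 382) = (1674 - 1208)*(4324 - 382) = 466*3942 = 1836972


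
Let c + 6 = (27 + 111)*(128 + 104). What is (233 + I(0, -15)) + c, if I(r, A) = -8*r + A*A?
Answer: 32468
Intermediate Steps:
I(r, A) = A**2 - 8*r (I(r, A) = -8*r + A**2 = A**2 - 8*r)
c = 32010 (c = -6 + (27 + 111)*(128 + 104) = -6 + 138*232 = -6 + 32016 = 32010)
(233 + I(0, -15)) + c = (233 + ((-15)**2 - 8*0)) + 32010 = (233 + (225 + 0)) + 32010 = (233 + 225) + 32010 = 458 + 32010 = 32468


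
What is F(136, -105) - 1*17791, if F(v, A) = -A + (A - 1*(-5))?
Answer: -17786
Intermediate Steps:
F(v, A) = 5 (F(v, A) = -A + (A + 5) = -A + (5 + A) = 5)
F(136, -105) - 1*17791 = 5 - 1*17791 = 5 - 17791 = -17786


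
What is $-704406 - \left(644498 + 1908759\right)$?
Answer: $-3257663$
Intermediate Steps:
$-704406 - \left(644498 + 1908759\right) = -704406 - 2553257 = -3257663$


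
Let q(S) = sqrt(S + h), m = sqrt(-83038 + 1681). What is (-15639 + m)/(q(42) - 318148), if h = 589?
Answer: (15639 - I*sqrt(81357))/(318148 - sqrt(631)) ≈ 0.04916 - 0.00089661*I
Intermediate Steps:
m = I*sqrt(81357) (m = sqrt(-81357) = I*sqrt(81357) ≈ 285.23*I)
q(S) = sqrt(589 + S) (q(S) = sqrt(S + 589) = sqrt(589 + S))
(-15639 + m)/(q(42) - 318148) = (-15639 + I*sqrt(81357))/(sqrt(589 + 42) - 318148) = (-15639 + I*sqrt(81357))/(sqrt(631) - 318148) = (-15639 + I*sqrt(81357))/(-318148 + sqrt(631))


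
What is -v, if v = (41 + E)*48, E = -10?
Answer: -1488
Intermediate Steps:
v = 1488 (v = (41 - 10)*48 = 31*48 = 1488)
-v = -1*1488 = -1488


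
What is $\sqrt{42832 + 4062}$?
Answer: $\sqrt{46894} \approx 216.55$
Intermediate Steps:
$\sqrt{42832 + 4062} = \sqrt{46894}$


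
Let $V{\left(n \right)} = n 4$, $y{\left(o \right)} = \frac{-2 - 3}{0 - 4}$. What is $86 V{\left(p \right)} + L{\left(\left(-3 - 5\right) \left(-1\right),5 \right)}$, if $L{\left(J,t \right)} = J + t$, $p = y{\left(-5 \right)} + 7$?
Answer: $2851$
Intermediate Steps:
$y{\left(o \right)} = \frac{5}{4}$ ($y{\left(o \right)} = - \frac{5}{-4} = \left(-5\right) \left(- \frac{1}{4}\right) = \frac{5}{4}$)
$p = \frac{33}{4}$ ($p = \frac{5}{4} + 7 = \frac{33}{4} \approx 8.25$)
$V{\left(n \right)} = 4 n$
$86 V{\left(p \right)} + L{\left(\left(-3 - 5\right) \left(-1\right),5 \right)} = 86 \cdot 4 \cdot \frac{33}{4} + \left(\left(-3 - 5\right) \left(-1\right) + 5\right) = 86 \cdot 33 + \left(\left(-8\right) \left(-1\right) + 5\right) = 2838 + \left(8 + 5\right) = 2838 + 13 = 2851$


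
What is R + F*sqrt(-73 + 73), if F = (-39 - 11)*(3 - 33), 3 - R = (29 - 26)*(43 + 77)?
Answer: -357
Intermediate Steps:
R = -357 (R = 3 - (29 - 26)*(43 + 77) = 3 - 3*120 = 3 - 1*360 = 3 - 360 = -357)
F = 1500 (F = -50*(-30) = 1500)
R + F*sqrt(-73 + 73) = -357 + 1500*sqrt(-73 + 73) = -357 + 1500*sqrt(0) = -357 + 1500*0 = -357 + 0 = -357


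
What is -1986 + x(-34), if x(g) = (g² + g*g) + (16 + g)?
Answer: 308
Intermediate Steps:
x(g) = 16 + g + 2*g² (x(g) = (g² + g²) + (16 + g) = 2*g² + (16 + g) = 16 + g + 2*g²)
-1986 + x(-34) = -1986 + (16 - 34 + 2*(-34)²) = -1986 + (16 - 34 + 2*1156) = -1986 + (16 - 34 + 2312) = -1986 + 2294 = 308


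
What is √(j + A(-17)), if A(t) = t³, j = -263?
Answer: 2*I*√1294 ≈ 71.944*I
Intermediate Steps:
√(j + A(-17)) = √(-263 + (-17)³) = √(-263 - 4913) = √(-5176) = 2*I*√1294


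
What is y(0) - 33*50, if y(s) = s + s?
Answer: -1650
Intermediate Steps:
y(s) = 2*s
y(0) - 33*50 = 2*0 - 33*50 = 0 - 1650 = -1650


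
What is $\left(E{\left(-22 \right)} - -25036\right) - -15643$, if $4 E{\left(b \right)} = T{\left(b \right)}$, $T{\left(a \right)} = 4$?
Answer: $40680$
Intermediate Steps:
$E{\left(b \right)} = 1$ ($E{\left(b \right)} = \frac{1}{4} \cdot 4 = 1$)
$\left(E{\left(-22 \right)} - -25036\right) - -15643 = \left(1 - -25036\right) - -15643 = \left(1 + 25036\right) + 15643 = 25037 + 15643 = 40680$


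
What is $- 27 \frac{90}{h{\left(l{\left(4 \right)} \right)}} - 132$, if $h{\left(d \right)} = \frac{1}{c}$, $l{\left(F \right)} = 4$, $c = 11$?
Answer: $-26862$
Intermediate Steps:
$h{\left(d \right)} = \frac{1}{11}$
$- 27 \frac{90}{h{\left(l{\left(4 \right)} \right)}} - 132 = - 27 \cdot 90 \frac{1}{\frac{1}{11}} - 132 = - 27 \cdot 90 \cdot 11 - 132 = \left(-27\right) 990 - 132 = -26730 - 132 = -26862$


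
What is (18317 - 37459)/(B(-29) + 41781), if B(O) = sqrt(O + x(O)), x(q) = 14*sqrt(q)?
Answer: -19142/(41781 + sqrt(-29 + 14*I*sqrt(29))) ≈ -0.4581 + 8.122e-5*I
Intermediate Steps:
B(O) = sqrt(O + 14*sqrt(O))
(18317 - 37459)/(B(-29) + 41781) = (18317 - 37459)/(sqrt(-29 + 14*sqrt(-29)) + 41781) = -19142/(sqrt(-29 + 14*(I*sqrt(29))) + 41781) = -19142/(sqrt(-29 + 14*I*sqrt(29)) + 41781) = -19142/(41781 + sqrt(-29 + 14*I*sqrt(29)))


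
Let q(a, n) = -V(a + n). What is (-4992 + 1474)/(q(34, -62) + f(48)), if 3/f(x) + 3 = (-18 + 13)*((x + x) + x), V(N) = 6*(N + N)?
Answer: -847838/80975 ≈ -10.470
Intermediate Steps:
V(N) = 12*N (V(N) = 6*(2*N) = 12*N)
f(x) = 3/(-3 - 15*x) (f(x) = 3/(-3 + (-18 + 13)*((x + x) + x)) = 3/(-3 - 5*(2*x + x)) = 3/(-3 - 15*x))
q(a, n) = -12*a - 12*n (q(a, n) = -12*(a + n) = -(12*a + 12*n) = -12*a - 12*n)
(-4992 + 1474)/(q(34, -62) + f(48)) = (-4992 + 1474)/((-12*34 - 12*(-62)) - 1/(1 + 5*48)) = -3518/((-408 + 744) - 1/(1 + 240)) = -3518/(336 - 1/241) = -3518/80975/241 = -3518*241/80975 = -847838/80975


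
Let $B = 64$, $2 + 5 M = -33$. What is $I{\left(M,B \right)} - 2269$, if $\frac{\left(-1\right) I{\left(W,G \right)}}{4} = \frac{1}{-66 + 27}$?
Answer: $- \frac{88487}{39} \approx -2268.9$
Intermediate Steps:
$M = -7$ ($M = - \frac{2}{5} + \frac{1}{5} \left(-33\right) = - \frac{2}{5} - \frac{33}{5} = -7$)
$I{\left(W,G \right)} = \frac{4}{39}$ ($I{\left(W,G \right)} = - \frac{4}{-66 + 27} = - \frac{4}{-39} = \left(-4\right) \left(- \frac{1}{39}\right) = \frac{4}{39}$)
$I{\left(M,B \right)} - 2269 = \frac{4}{39} - 2269 = - \frac{88487}{39}$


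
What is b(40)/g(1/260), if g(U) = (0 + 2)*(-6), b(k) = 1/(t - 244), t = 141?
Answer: 1/1236 ≈ 0.00080906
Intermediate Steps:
b(k) = -1/103 (b(k) = 1/(141 - 244) = 1/(-103) = -1/103)
g(U) = -12 (g(U) = 2*(-6) = -12)
b(40)/g(1/260) = -1/103/(-12) = -1/103*(-1/12) = 1/1236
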